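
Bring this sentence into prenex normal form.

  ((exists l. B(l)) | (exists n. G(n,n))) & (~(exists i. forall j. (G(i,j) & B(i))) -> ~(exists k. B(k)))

exists l. exists n. exists i. forall j. forall k. ((B(l) | G(n,n)) & (G(i,j) & B(i) | ~B(k)))

Rewrite implications/biconditionals: A → B as ¬A ∨ B.
  ((exists l. B(l)) | (exists n. G(n,n))) & (~~(exists i. forall j. (G(i,j) & B(i))) | ~(exists k. B(k)))
Drive negations inward (¬∀x A ≡ ∃x ¬A, ¬∃x A ≡ ∀x ¬A, De Morgan for ∧/∨):
  ((exists l. B(l)) | (exists n. G(n,n))) & ((exists i. forall j. (G(i,j) & B(i))) | (forall k. ~B(k)))
All bound variables are already distinct, so no renaming is needed.
Finally move all quantifiers to the prefix:
  exists l. exists n. exists i. forall j. forall k. ((B(l) | G(n,n)) & (G(i,j) & B(i) | ~B(k)))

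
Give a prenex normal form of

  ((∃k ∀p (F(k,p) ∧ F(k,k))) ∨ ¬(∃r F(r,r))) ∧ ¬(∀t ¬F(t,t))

Move each ¬ inward, flipping quantifiers it crosses:
  ((∃k ∀p (F(k,p) ∧ F(k,k))) ∨ (∀r ¬F(r,r))) ∧ (∃t F(t,t))
All bound variables are already distinct, so no renaming is needed.
Finally move all quantifiers to the prefix:
  ∃k ∀p ∀r ∃t ((F(k,p) ∧ F(k,k) ∨ ¬F(r,r)) ∧ F(t,t))

∃k ∀p ∀r ∃t ((F(k,p) ∧ F(k,k) ∨ ¬F(r,r)) ∧ F(t,t))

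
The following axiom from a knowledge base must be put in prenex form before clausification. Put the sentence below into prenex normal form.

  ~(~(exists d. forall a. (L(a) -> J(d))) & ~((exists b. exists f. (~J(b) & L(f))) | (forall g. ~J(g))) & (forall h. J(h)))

exists d. forall a. exists b. exists f. forall g. exists h. (~L(a) | J(d) | ~J(b) & L(f) | ~J(g) | ~J(h))

First replace A → B with ¬A ∨ B.
  ~(~(exists d. forall a. (~L(a) | J(d))) & ~((exists b. exists f. (~J(b) & L(f))) | (forall g. ~J(g))) & (forall h. J(h)))
Drive negations inward (¬∀x A ≡ ∃x ¬A, ¬∃x A ≡ ∀x ¬A, De Morgan for ∧/∨):
  (exists d. forall a. (~L(a) | J(d))) | (exists b. exists f. (~J(b) & L(f))) | (forall g. ~J(g)) | (exists h. ~J(h))
All bound variables are already distinct, so no renaming is needed.
Pull the quantifiers to the front (each side's bound variable is not free in the other side):
  exists d. forall a. exists b. exists f. forall g. exists h. (~L(a) | J(d) | ~J(b) & L(f) | ~J(g) | ~J(h))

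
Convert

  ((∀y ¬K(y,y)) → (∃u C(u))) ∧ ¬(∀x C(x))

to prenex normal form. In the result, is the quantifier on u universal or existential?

Eliminate → and ↔ using ¬ and ∨.
  (¬(∀y ¬K(y,y)) ∨ (∃u C(u))) ∧ ¬(∀x C(x))
Push ¬ through the quantifiers and connectives to reach negation normal form:
  ((∃y K(y,y)) ∨ (∃u C(u))) ∧ (∃x ¬C(x))
Finally move all quantifiers to the prefix:
  ∃y ∃u ∃x ((K(y,y) ∨ C(u)) ∧ ¬C(x))
The quantifier ∃u sits under an even number of negations (counting the antecedent side of each →), so it remains existential.

existential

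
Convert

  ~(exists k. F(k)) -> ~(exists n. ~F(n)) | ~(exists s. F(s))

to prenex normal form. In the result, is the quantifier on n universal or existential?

Rewrite implications/biconditionals: A → B as ¬A ∨ B.
  ~~(exists k. F(k)) | ~(exists n. ~F(n)) | ~(exists s. F(s))
Push ¬ through the quantifiers and connectives to reach negation normal form:
  (exists k. F(k)) | (forall n. F(n)) | (forall s. ~F(s))
Extract every quantifier outward, since the variables are now distinct and don't occur free across branches:
  exists k. forall n. forall s. (F(k) | F(n) | ~F(s))
The quantifier exists n sits under an odd number of negations (counting the antecedent side of each →), so it flips to forall n.

universal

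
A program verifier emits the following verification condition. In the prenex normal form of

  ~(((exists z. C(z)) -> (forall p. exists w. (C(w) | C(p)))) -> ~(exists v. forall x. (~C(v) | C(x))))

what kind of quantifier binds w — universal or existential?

First replace A → B with ¬A ∨ B.
  ~(~(~(exists z. C(z)) | (forall p. exists w. (C(w) | C(p)))) | ~(exists v. forall x. (~C(v) | C(x))))
Push ¬ through the quantifiers and connectives to reach negation normal form:
  ((forall z. ~C(z)) | (forall p. exists w. (C(w) | C(p)))) & (exists v. forall x. (~C(v) | C(x)))
Pull the quantifiers to the front (each side's bound variable is not free in the other side):
  forall z. forall p. exists w. exists v. forall x. ((~C(z) | C(w) | C(p)) & (~C(v) | C(x)))
The quantifier exists w sits under an even number of negations (counting the antecedent side of each →), so it remains existential.

existential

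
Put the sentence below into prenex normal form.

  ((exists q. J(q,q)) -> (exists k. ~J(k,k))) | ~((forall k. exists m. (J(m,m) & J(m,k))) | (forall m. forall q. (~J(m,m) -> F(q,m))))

forall q. exists k. exists c. forall m. exists b. exists t. (~J(q,q) | ~J(k,k) | (~J(m,m) | ~J(m,c)) & ~J(b,b) & ~F(t,b))

Rewrite implications/biconditionals: A → B as ¬A ∨ B.
  ~(exists q. J(q,q)) | (exists k. ~J(k,k)) | ~((forall k. exists m. (J(m,m) & J(m,k))) | (forall m. forall q. (~~J(m,m) | F(q,m))))
Move each ¬ inward, flipping quantifiers it crosses:
  (forall q. ~J(q,q)) | (exists k. ~J(k,k)) | (exists k. forall m. (~J(m,m) | ~J(m,k))) & (exists m. exists q. (~J(m,m) & ~F(q,m)))
Give each quantifier a distinct variable: k↦c, m↦b, q↦t.
  (forall q. ~J(q,q)) | (exists k. ~J(k,k)) | (exists c. forall m. (~J(m,m) | ~J(m,c))) & (exists b. exists t. (~J(b,b) & ~F(t,b)))
Finally move all quantifiers to the prefix:
  forall q. exists k. exists c. forall m. exists b. exists t. (~J(q,q) | ~J(k,k) | (~J(m,m) | ~J(m,c)) & ~J(b,b) & ~F(t,b))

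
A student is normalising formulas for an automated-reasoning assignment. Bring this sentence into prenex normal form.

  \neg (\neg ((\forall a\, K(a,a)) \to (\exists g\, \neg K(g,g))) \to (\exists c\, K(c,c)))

\forall a\, \forall g\, \forall c\, (K(a,a) \land K(g,g) \land \neg K(c,c))

Eliminate → and ↔ using ¬ and ∨.
  \neg (\neg \neg (\neg (\forall a\, K(a,a)) \lor (\exists g\, \neg K(g,g))) \lor (\exists c\, K(c,c)))
Push ¬ through the quantifiers and connectives to reach negation normal form:
  (\forall a\, K(a,a)) \land (\forall g\, K(g,g)) \land (\forall c\, \neg K(c,c))
All bound variables are already distinct, so no renaming is needed.
Extract every quantifier outward, since the variables are now distinct and don't occur free across branches:
  \forall a\, \forall g\, \forall c\, (K(a,a) \land K(g,g) \land \neg K(c,c))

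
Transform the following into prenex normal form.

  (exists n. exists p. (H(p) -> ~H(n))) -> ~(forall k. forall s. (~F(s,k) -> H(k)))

First replace A → B with ¬A ∨ B.
  ~(exists n. exists p. (~H(p) | ~H(n))) | ~(forall k. forall s. (~~F(s,k) | H(k)))
Push ¬ through the quantifiers and connectives to reach negation normal form:
  (forall n. forall p. (H(p) & H(n))) | (exists k. exists s. (~F(s,k) & ~H(k)))
All bound variables are already distinct, so no renaming is needed.
Extract every quantifier outward, since the variables are now distinct and don't occur free across branches:
  forall n. forall p. exists k. exists s. (H(p) & H(n) | ~F(s,k) & ~H(k))

forall n. forall p. exists k. exists s. (H(p) & H(n) | ~F(s,k) & ~H(k))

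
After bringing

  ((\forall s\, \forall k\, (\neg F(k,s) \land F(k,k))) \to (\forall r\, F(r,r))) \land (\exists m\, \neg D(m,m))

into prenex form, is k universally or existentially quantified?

First replace A → B with ¬A ∨ B.
  (\neg (\forall s\, \forall k\, (\neg F(k,s) \land F(k,k))) \lor (\forall r\, F(r,r))) \land (\exists m\, \neg D(m,m))
Push ¬ through the quantifiers and connectives to reach negation normal form:
  ((\exists s\, \exists k\, (F(k,s) \lor \neg F(k,k))) \lor (\forall r\, F(r,r))) \land (\exists m\, \neg D(m,m))
All bound variables are already distinct, so no renaming is needed.
Finally move all quantifiers to the prefix:
  \exists s\, \exists k\, \forall r\, \exists m\, ((F(k,s) \lor \neg F(k,k) \lor F(r,r)) \land \neg D(m,m))
The quantifier \forall k sits under an odd number of negations (counting the antecedent side of each →), so it flips to \exists k.

existential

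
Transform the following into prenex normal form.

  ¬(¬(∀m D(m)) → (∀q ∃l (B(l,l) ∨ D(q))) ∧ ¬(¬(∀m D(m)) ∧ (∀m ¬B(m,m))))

∃m ∃q ∀l ∃b ∀r (¬D(m) ∧ (¬B(l,l) ∧ ¬D(q) ∨ ¬D(b) ∧ ¬B(r,r)))

First replace A → B with ¬A ∨ B.
  ¬(¬¬(∀m D(m)) ∨ (∀q ∃l (B(l,l) ∨ D(q))) ∧ ¬(¬(∀m D(m)) ∧ (∀m ¬B(m,m))))
Drive negations inward (¬∀x A ≡ ∃x ¬A, ¬∃x A ≡ ∀x ¬A, De Morgan for ∧/∨):
  (∃m ¬D(m)) ∧ ((∃q ∀l (¬B(l,l) ∧ ¬D(q))) ∨ (∃m ¬D(m)) ∧ (∀m ¬B(m,m)))
Give each quantifier a distinct variable: m↦b, m↦r.
  (∃m ¬D(m)) ∧ ((∃q ∀l (¬B(l,l) ∧ ¬D(q))) ∨ (∃b ¬D(b)) ∧ (∀r ¬B(r,r)))
Finally move all quantifiers to the prefix:
  ∃m ∃q ∀l ∃b ∀r (¬D(m) ∧ (¬B(l,l) ∧ ¬D(q) ∨ ¬D(b) ∧ ¬B(r,r)))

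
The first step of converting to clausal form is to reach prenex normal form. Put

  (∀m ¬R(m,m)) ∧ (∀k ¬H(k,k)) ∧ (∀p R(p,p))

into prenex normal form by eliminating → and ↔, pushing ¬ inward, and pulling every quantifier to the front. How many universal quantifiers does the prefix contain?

3

All bound variables are already distinct, so no renaming is needed.
Finally move all quantifiers to the prefix:
  ∀m ∀k ∀p (¬R(m,m) ∧ ¬H(k,k) ∧ R(p,p))
The prefix is ∀m ∀k ∀p: 3 universal, 0 existential.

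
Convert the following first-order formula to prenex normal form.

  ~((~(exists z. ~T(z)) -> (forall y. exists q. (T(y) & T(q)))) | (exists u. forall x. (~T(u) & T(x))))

forall z. exists y. forall q. forall u. exists x. (T(z) & (~T(y) | ~T(q)) & (T(u) | ~T(x)))

First replace A → B with ¬A ∨ B.
  ~(~~(exists z. ~T(z)) | (forall y. exists q. (T(y) & T(q))) | (exists u. forall x. (~T(u) & T(x))))
Push ¬ through the quantifiers and connectives to reach negation normal form:
  (forall z. T(z)) & (exists y. forall q. (~T(y) | ~T(q))) & (forall u. exists x. (T(u) | ~T(x)))
All bound variables are already distinct, so no renaming is needed.
Pull the quantifiers to the front (each side's bound variable is not free in the other side):
  forall z. exists y. forall q. forall u. exists x. (T(z) & (~T(y) | ~T(q)) & (T(u) | ~T(x)))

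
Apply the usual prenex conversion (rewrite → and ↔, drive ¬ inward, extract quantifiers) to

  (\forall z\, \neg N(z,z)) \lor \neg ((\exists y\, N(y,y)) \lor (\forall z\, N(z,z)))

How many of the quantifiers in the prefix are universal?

Move each ¬ inward, flipping quantifiers it crosses:
  (\forall z\, \neg N(z,z)) \lor (\forall y\, \neg N(y,y)) \land (\exists z\, \neg N(z,z))
Rename bound variables to avoid capture: z↦w1.
  (\forall z\, \neg N(z,z)) \lor (\forall y\, \neg N(y,y)) \land (\exists w1\, \neg N(w1,w1))
Extract every quantifier outward, since the variables are now distinct and don't occur free across branches:
  \forall z\, \forall y\, \exists w1\, (\neg N(z,z) \lor \neg N(y,y) \land \neg N(w1,w1))
The prefix is \forall z \forall y \exists w1: 2 universal, 1 existential.

2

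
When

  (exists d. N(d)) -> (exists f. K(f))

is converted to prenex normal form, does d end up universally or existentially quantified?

First replace A → B with ¬A ∨ B.
  ~(exists d. N(d)) | (exists f. K(f))
Move each ¬ inward, flipping quantifiers it crosses:
  (forall d. ~N(d)) | (exists f. K(f))
Finally move all quantifiers to the prefix:
  forall d. exists f. (~N(d) | K(f))
The quantifier exists d sits under an odd number of negations (counting the antecedent side of each →), so it flips to forall d.

universal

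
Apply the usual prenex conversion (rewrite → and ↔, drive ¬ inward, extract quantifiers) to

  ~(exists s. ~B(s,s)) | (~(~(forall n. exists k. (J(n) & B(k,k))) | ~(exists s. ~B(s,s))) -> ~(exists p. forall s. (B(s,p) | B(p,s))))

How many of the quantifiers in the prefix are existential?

Rewrite implications/biconditionals: A → B as ¬A ∨ B.
  ~(exists s. ~B(s,s)) | ~~(~(forall n. exists k. (J(n) & B(k,k))) | ~(exists s. ~B(s,s))) | ~(exists p. forall s. (B(s,p) | B(p,s)))
Push ¬ through the quantifiers and connectives to reach negation normal form:
  (forall s. B(s,s)) | (exists n. forall k. (~J(n) | ~B(k,k))) | (forall s. B(s,s)) | (forall p. exists s. (~B(s,p) & ~B(p,s)))
Standardize variables apart so no two quantifiers bind the same name: s↦r, s↦u.
  (forall s. B(s,s)) | (exists n. forall k. (~J(n) | ~B(k,k))) | (forall r. B(r,r)) | (forall p. exists u. (~B(u,p) & ~B(p,u)))
Extract every quantifier outward, since the variables are now distinct and don't occur free across branches:
  forall s. exists n. forall k. forall r. forall p. exists u. (B(s,s) | ~J(n) | ~B(k,k) | B(r,r) | ~B(u,p) & ~B(p,u))
The prefix is forall s exists n forall k forall r forall p exists u: 4 universal, 2 existential.

2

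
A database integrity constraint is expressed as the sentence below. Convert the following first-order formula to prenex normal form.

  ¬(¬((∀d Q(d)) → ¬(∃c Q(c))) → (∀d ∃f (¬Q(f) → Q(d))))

∀d ∃c ∃u1 ∀f (Q(d) ∧ Q(c) ∧ ¬Q(f) ∧ ¬Q(u1))

First replace A → B with ¬A ∨ B.
  ¬(¬¬(¬(∀d Q(d)) ∨ ¬(∃c Q(c))) ∨ (∀d ∃f (¬¬Q(f) ∨ Q(d))))
Move each ¬ inward, flipping quantifiers it crosses:
  (∀d Q(d)) ∧ (∃c Q(c)) ∧ (∃d ∀f (¬Q(f) ∧ ¬Q(d)))
Give each quantifier a distinct variable: d↦u1.
  (∀d Q(d)) ∧ (∃c Q(c)) ∧ (∃u1 ∀f (¬Q(f) ∧ ¬Q(u1)))
Extract every quantifier outward, since the variables are now distinct and don't occur free across branches:
  ∀d ∃c ∃u1 ∀f (Q(d) ∧ Q(c) ∧ ¬Q(f) ∧ ¬Q(u1))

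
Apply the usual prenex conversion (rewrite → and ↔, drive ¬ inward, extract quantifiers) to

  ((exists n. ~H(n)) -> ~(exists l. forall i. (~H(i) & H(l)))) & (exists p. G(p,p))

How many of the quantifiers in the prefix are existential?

2

First replace A → B with ¬A ∨ B.
  (~(exists n. ~H(n)) | ~(exists l. forall i. (~H(i) & H(l)))) & (exists p. G(p,p))
Push ¬ through the quantifiers and connectives to reach negation normal form:
  ((forall n. H(n)) | (forall l. exists i. (H(i) | ~H(l)))) & (exists p. G(p,p))
All bound variables are already distinct, so no renaming is needed.
Extract every quantifier outward, since the variables are now distinct and don't occur free across branches:
  forall n. forall l. exists i. exists p. ((H(n) | H(i) | ~H(l)) & G(p,p))
The prefix is forall n forall l exists i exists p: 2 universal, 2 existential.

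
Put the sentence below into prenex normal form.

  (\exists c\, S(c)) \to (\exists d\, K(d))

\forall c\, \exists d\, (\neg S(c) \lor K(d))

First replace A → B with ¬A ∨ B.
  \neg (\exists c\, S(c)) \lor (\exists d\, K(d))
Move each ¬ inward, flipping quantifiers it crosses:
  (\forall c\, \neg S(c)) \lor (\exists d\, K(d))
All bound variables are already distinct, so no renaming is needed.
Pull the quantifiers to the front (each side's bound variable is not free in the other side):
  \forall c\, \exists d\, (\neg S(c) \lor K(d))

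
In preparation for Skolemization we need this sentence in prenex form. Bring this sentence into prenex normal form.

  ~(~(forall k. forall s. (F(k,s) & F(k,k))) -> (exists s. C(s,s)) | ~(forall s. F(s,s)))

exists k. exists s. forall y1. forall y. ((~F(k,s) | ~F(k,k)) & ~C(y1,y1) & F(y,y))

Rewrite implications/biconditionals: A → B as ¬A ∨ B.
  ~(~~(forall k. forall s. (F(k,s) & F(k,k))) | (exists s. C(s,s)) | ~(forall s. F(s,s)))
Push ¬ through the quantifiers and connectives to reach negation normal form:
  (exists k. exists s. (~F(k,s) | ~F(k,k))) & (forall s. ~C(s,s)) & (forall s. F(s,s))
Give each quantifier a distinct variable: s↦y1, s↦y.
  (exists k. exists s. (~F(k,s) | ~F(k,k))) & (forall y1. ~C(y1,y1)) & (forall y. F(y,y))
Extract every quantifier outward, since the variables are now distinct and don't occur free across branches:
  exists k. exists s. forall y1. forall y. ((~F(k,s) | ~F(k,k)) & ~C(y1,y1) & F(y,y))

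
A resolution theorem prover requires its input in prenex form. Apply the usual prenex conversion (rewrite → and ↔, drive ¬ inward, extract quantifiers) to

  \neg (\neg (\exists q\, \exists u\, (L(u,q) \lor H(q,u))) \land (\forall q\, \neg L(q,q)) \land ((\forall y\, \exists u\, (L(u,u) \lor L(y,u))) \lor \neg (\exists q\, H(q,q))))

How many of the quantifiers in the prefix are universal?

1

Move each ¬ inward, flipping quantifiers it crosses:
  (\exists q\, \exists u\, (L(u,q) \lor H(q,u))) \lor (\exists q\, L(q,q)) \lor (\exists y\, \forall u\, (\neg L(u,u) \land \neg L(y,u))) \land (\exists q\, H(q,q))
Rename bound variables to avoid capture: q↦p, u↦z1, q↦y1.
  (\exists q\, \exists u\, (L(u,q) \lor H(q,u))) \lor (\exists p\, L(p,p)) \lor (\exists y\, \forall z1\, (\neg L(z1,z1) \land \neg L(y,z1))) \land (\exists y1\, H(y1,y1))
Extract every quantifier outward, since the variables are now distinct and don't occur free across branches:
  \exists q\, \exists u\, \exists p\, \exists y\, \forall z1\, \exists y1\, (L(u,q) \lor H(q,u) \lor L(p,p) \lor \neg L(z1,z1) \land \neg L(y,z1) \land H(y1,y1))
The prefix is \exists q \exists u \exists p \exists y \forall z1 \exists y1: 1 universal, 5 existential.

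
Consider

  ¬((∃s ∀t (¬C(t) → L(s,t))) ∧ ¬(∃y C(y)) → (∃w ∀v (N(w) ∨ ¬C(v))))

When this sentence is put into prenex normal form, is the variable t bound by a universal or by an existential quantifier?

universal

Eliminate → and ↔ using ¬ and ∨.
  ¬(¬((∃s ∀t (¬¬C(t) ∨ L(s,t))) ∧ ¬(∃y C(y))) ∨ (∃w ∀v (N(w) ∨ ¬C(v))))
Drive negations inward (¬∀x A ≡ ∃x ¬A, ¬∃x A ≡ ∀x ¬A, De Morgan for ∧/∨):
  (∃s ∀t (C(t) ∨ L(s,t))) ∧ (∀y ¬C(y)) ∧ (∀w ∃v (¬N(w) ∧ C(v)))
Extract every quantifier outward, since the variables are now distinct and don't occur free across branches:
  ∃s ∀t ∀y ∀w ∃v ((C(t) ∨ L(s,t)) ∧ ¬C(y) ∧ ¬N(w) ∧ C(v))
The quantifier ∀t sits under an even number of negations (counting the antecedent side of each →), so it remains universal.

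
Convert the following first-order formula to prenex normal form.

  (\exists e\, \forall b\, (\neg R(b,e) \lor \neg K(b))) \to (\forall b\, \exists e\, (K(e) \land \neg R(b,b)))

Eliminate → and ↔ using ¬ and ∨.
  \neg (\exists e\, \forall b\, (\neg R(b,e) \lor \neg K(b))) \lor (\forall b\, \exists e\, (K(e) \land \neg R(b,b)))
Move each ¬ inward, flipping quantifiers it crosses:
  (\forall e\, \exists b\, (R(b,e) \land K(b))) \lor (\forall b\, \exists e\, (K(e) \land \neg R(b,b)))
Rename bound variables to avoid capture: b↦x1, e↦r.
  (\forall e\, \exists b\, (R(b,e) \land K(b))) \lor (\forall x1\, \exists r\, (K(r) \land \neg R(x1,x1)))
Extract every quantifier outward, since the variables are now distinct and don't occur free across branches:
  \forall e\, \exists b\, \forall x1\, \exists r\, (R(b,e) \land K(b) \lor K(r) \land \neg R(x1,x1))

\forall e\, \exists b\, \forall x1\, \exists r\, (R(b,e) \land K(b) \lor K(r) \land \neg R(x1,x1))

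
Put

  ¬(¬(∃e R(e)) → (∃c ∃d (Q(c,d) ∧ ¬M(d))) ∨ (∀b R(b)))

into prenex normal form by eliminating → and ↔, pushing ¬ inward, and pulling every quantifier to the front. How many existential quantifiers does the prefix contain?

Eliminate → and ↔ using ¬ and ∨.
  ¬(¬¬(∃e R(e)) ∨ (∃c ∃d (Q(c,d) ∧ ¬M(d))) ∨ (∀b R(b)))
Move each ¬ inward, flipping quantifiers it crosses:
  (∀e ¬R(e)) ∧ (∀c ∀d (¬Q(c,d) ∨ M(d))) ∧ (∃b ¬R(b))
Pull the quantifiers to the front (each side's bound variable is not free in the other side):
  ∀e ∀c ∀d ∃b (¬R(e) ∧ (¬Q(c,d) ∨ M(d)) ∧ ¬R(b))
The prefix is ∀e ∀c ∀d ∃b: 3 universal, 1 existential.

1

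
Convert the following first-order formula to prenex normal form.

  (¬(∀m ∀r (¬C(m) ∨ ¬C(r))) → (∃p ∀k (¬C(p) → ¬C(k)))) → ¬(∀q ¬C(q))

∃m ∃r ∀p ∃k ∃q (C(m) ∧ C(r) ∧ ¬C(p) ∧ C(k) ∨ C(q))

First replace A → B with ¬A ∨ B.
  ¬(¬¬(∀m ∀r (¬C(m) ∨ ¬C(r))) ∨ (∃p ∀k (¬¬C(p) ∨ ¬C(k)))) ∨ ¬(∀q ¬C(q))
Push ¬ through the quantifiers and connectives to reach negation normal form:
  (∃m ∃r (C(m) ∧ C(r))) ∧ (∀p ∃k (¬C(p) ∧ C(k))) ∨ (∃q C(q))
Finally move all quantifiers to the prefix:
  ∃m ∃r ∀p ∃k ∃q (C(m) ∧ C(r) ∧ ¬C(p) ∧ C(k) ∨ C(q))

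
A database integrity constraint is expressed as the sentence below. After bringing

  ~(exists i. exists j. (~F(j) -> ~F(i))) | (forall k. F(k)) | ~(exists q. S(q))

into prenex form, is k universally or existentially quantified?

Rewrite implications/biconditionals: A → B as ¬A ∨ B.
  ~(exists i. exists j. (~~F(j) | ~F(i))) | (forall k. F(k)) | ~(exists q. S(q))
Move each ¬ inward, flipping quantifiers it crosses:
  (forall i. forall j. (~F(j) & F(i))) | (forall k. F(k)) | (forall q. ~S(q))
All bound variables are already distinct, so no renaming is needed.
Extract every quantifier outward, since the variables are now distinct and don't occur free across branches:
  forall i. forall j. forall k. forall q. (~F(j) & F(i) | F(k) | ~S(q))
The quantifier forall k sits under an even number of negations (counting the antecedent side of each →), so it remains universal.

universal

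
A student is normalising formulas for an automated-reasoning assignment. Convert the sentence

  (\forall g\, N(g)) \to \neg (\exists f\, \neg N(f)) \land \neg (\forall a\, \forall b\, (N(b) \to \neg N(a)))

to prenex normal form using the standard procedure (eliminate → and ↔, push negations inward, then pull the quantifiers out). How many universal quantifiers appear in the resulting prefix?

1

Eliminate → and ↔ using ¬ and ∨.
  \neg (\forall g\, N(g)) \lor \neg (\exists f\, \neg N(f)) \land \neg (\forall a\, \forall b\, (\neg N(b) \lor \neg N(a)))
Move each ¬ inward, flipping quantifiers it crosses:
  (\exists g\, \neg N(g)) \lor (\forall f\, N(f)) \land (\exists a\, \exists b\, (N(b) \land N(a)))
Pull the quantifiers to the front (each side's bound variable is not free in the other side):
  \exists g\, \forall f\, \exists a\, \exists b\, (\neg N(g) \lor N(f) \land N(b) \land N(a))
The prefix is \exists g \forall f \exists a \exists b: 1 universal, 3 existential.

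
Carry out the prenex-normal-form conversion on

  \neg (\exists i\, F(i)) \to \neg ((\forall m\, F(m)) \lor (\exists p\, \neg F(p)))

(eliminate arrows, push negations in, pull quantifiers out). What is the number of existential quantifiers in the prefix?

Eliminate → and ↔ using ¬ and ∨.
  \neg \neg (\exists i\, F(i)) \lor \neg ((\forall m\, F(m)) \lor (\exists p\, \neg F(p)))
Move each ¬ inward, flipping quantifiers it crosses:
  (\exists i\, F(i)) \lor (\exists m\, \neg F(m)) \land (\forall p\, F(p))
All bound variables are already distinct, so no renaming is needed.
Finally move all quantifiers to the prefix:
  \exists i\, \exists m\, \forall p\, (F(i) \lor \neg F(m) \land F(p))
The prefix is \exists i \exists m \forall p: 1 universal, 2 existential.

2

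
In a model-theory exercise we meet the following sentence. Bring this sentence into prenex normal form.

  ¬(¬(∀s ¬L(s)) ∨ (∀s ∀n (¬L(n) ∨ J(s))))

∀s ∃v1 ∃n (¬L(s) ∧ L(n) ∧ ¬J(v1))

Drive negations inward (¬∀x A ≡ ∃x ¬A, ¬∃x A ≡ ∀x ¬A, De Morgan for ∧/∨):
  (∀s ¬L(s)) ∧ (∃s ∃n (L(n) ∧ ¬J(s)))
Standardize variables apart so no two quantifiers bind the same name: s↦v1.
  (∀s ¬L(s)) ∧ (∃v1 ∃n (L(n) ∧ ¬J(v1)))
Extract every quantifier outward, since the variables are now distinct and don't occur free across branches:
  ∀s ∃v1 ∃n (¬L(s) ∧ L(n) ∧ ¬J(v1))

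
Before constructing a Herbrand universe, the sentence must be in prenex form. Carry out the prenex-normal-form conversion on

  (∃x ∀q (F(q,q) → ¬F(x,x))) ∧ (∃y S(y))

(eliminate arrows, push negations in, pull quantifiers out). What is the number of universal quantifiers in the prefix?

Eliminate → and ↔ using ¬ and ∨.
  (∃x ∀q (¬F(q,q) ∨ ¬F(x,x))) ∧ (∃y S(y))
All bound variables are already distinct, so no renaming is needed.
Extract every quantifier outward, since the variables are now distinct and don't occur free across branches:
  ∃x ∀q ∃y ((¬F(q,q) ∨ ¬F(x,x)) ∧ S(y))
The prefix is ∃x ∀q ∃y: 1 universal, 2 existential.

1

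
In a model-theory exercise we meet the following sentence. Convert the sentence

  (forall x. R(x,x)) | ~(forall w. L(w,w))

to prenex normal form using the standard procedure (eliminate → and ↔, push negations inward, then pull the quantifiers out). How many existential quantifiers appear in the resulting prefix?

1

Push ¬ through the quantifiers and connectives to reach negation normal form:
  (forall x. R(x,x)) | (exists w. ~L(w,w))
All bound variables are already distinct, so no renaming is needed.
Finally move all quantifiers to the prefix:
  forall x. exists w. (R(x,x) | ~L(w,w))
The prefix is forall x exists w: 1 universal, 1 existential.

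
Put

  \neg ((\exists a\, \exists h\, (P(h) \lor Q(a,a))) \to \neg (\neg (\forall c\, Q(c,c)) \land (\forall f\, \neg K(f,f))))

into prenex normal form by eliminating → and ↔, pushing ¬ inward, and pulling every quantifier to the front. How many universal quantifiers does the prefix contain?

1

Eliminate → and ↔ using ¬ and ∨.
  \neg (\neg (\exists a\, \exists h\, (P(h) \lor Q(a,a))) \lor \neg (\neg (\forall c\, Q(c,c)) \land (\forall f\, \neg K(f,f))))
Push ¬ through the quantifiers and connectives to reach negation normal form:
  (\exists a\, \exists h\, (P(h) \lor Q(a,a))) \land (\exists c\, \neg Q(c,c)) \land (\forall f\, \neg K(f,f))
All bound variables are already distinct, so no renaming is needed.
Finally move all quantifiers to the prefix:
  \exists a\, \exists h\, \exists c\, \forall f\, ((P(h) \lor Q(a,a)) \land \neg Q(c,c) \land \neg K(f,f))
The prefix is \exists a \exists h \exists c \forall f: 1 universal, 3 existential.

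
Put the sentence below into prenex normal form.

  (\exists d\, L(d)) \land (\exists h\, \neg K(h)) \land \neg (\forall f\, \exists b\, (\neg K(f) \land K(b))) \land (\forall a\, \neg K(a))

Drive negations inward (¬∀x A ≡ ∃x ¬A, ¬∃x A ≡ ∀x ¬A, De Morgan for ∧/∨):
  (\exists d\, L(d)) \land (\exists h\, \neg K(h)) \land (\exists f\, \forall b\, (K(f) \lor \neg K(b))) \land (\forall a\, \neg K(a))
Pull the quantifiers to the front (each side's bound variable is not free in the other side):
  \exists d\, \exists h\, \exists f\, \forall b\, \forall a\, (L(d) \land \neg K(h) \land (K(f) \lor \neg K(b)) \land \neg K(a))

\exists d\, \exists h\, \exists f\, \forall b\, \forall a\, (L(d) \land \neg K(h) \land (K(f) \lor \neg K(b)) \land \neg K(a))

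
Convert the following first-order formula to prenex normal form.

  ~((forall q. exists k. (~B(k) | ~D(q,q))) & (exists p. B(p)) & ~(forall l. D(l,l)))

exists q. forall k. forall p. forall l. (B(k) & D(q,q) | ~B(p) | D(l,l))

Push ¬ through the quantifiers and connectives to reach negation normal form:
  (exists q. forall k. (B(k) & D(q,q))) | (forall p. ~B(p)) | (forall l. D(l,l))
Pull the quantifiers to the front (each side's bound variable is not free in the other side):
  exists q. forall k. forall p. forall l. (B(k) & D(q,q) | ~B(p) | D(l,l))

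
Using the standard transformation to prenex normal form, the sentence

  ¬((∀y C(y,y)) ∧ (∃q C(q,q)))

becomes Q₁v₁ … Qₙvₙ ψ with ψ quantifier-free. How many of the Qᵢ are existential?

1

Drive negations inward (¬∀x A ≡ ∃x ¬A, ¬∃x A ≡ ∀x ¬A, De Morgan for ∧/∨):
  (∃y ¬C(y,y)) ∨ (∀q ¬C(q,q))
Pull the quantifiers to the front (each side's bound variable is not free in the other side):
  ∃y ∀q (¬C(y,y) ∨ ¬C(q,q))
The prefix is ∃y ∀q: 1 universal, 1 existential.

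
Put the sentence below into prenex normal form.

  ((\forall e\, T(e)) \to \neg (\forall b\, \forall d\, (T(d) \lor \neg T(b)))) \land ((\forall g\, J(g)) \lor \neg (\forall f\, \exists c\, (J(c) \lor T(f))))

First replace A → B with ¬A ∨ B.
  (\neg (\forall e\, T(e)) \lor \neg (\forall b\, \forall d\, (T(d) \lor \neg T(b)))) \land ((\forall g\, J(g)) \lor \neg (\forall f\, \exists c\, (J(c) \lor T(f))))
Drive negations inward (¬∀x A ≡ ∃x ¬A, ¬∃x A ≡ ∀x ¬A, De Morgan for ∧/∨):
  ((\exists e\, \neg T(e)) \lor (\exists b\, \exists d\, (\neg T(d) \land T(b)))) \land ((\forall g\, J(g)) \lor (\exists f\, \forall c\, (\neg J(c) \land \neg T(f))))
All bound variables are already distinct, so no renaming is needed.
Pull the quantifiers to the front (each side's bound variable is not free in the other side):
  \exists e\, \exists b\, \exists d\, \forall g\, \exists f\, \forall c\, ((\neg T(e) \lor \neg T(d) \land T(b)) \land (J(g) \lor \neg J(c) \land \neg T(f)))

\exists e\, \exists b\, \exists d\, \forall g\, \exists f\, \forall c\, ((\neg T(e) \lor \neg T(d) \land T(b)) \land (J(g) \lor \neg J(c) \land \neg T(f)))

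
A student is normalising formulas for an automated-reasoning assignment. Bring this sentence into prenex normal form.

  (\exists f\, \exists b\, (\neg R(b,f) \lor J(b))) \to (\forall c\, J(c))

\forall f\, \forall b\, \forall c\, (R(b,f) \land \neg J(b) \lor J(c))

First replace A → B with ¬A ∨ B.
  \neg (\exists f\, \exists b\, (\neg R(b,f) \lor J(b))) \lor (\forall c\, J(c))
Move each ¬ inward, flipping quantifiers it crosses:
  (\forall f\, \forall b\, (R(b,f) \land \neg J(b))) \lor (\forall c\, J(c))
Finally move all quantifiers to the prefix:
  \forall f\, \forall b\, \forall c\, (R(b,f) \land \neg J(b) \lor J(c))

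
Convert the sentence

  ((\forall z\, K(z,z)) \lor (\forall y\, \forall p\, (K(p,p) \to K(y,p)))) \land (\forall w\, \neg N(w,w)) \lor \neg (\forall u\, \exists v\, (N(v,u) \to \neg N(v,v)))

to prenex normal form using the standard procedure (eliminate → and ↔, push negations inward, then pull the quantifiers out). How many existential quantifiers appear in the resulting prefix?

Eliminate → and ↔ using ¬ and ∨.
  ((\forall z\, K(z,z)) \lor (\forall y\, \forall p\, (\neg K(p,p) \lor K(y,p)))) \land (\forall w\, \neg N(w,w)) \lor \neg (\forall u\, \exists v\, (\neg N(v,u) \lor \neg N(v,v)))
Drive negations inward (¬∀x A ≡ ∃x ¬A, ¬∃x A ≡ ∀x ¬A, De Morgan for ∧/∨):
  ((\forall z\, K(z,z)) \lor (\forall y\, \forall p\, (\neg K(p,p) \lor K(y,p)))) \land (\forall w\, \neg N(w,w)) \lor (\exists u\, \forall v\, (N(v,u) \land N(v,v)))
Finally move all quantifiers to the prefix:
  \forall z\, \forall y\, \forall p\, \forall w\, \exists u\, \forall v\, ((K(z,z) \lor \neg K(p,p) \lor K(y,p)) \land \neg N(w,w) \lor N(v,u) \land N(v,v))
The prefix is \forall z \forall y \forall p \forall w \exists u \forall v: 5 universal, 1 existential.

1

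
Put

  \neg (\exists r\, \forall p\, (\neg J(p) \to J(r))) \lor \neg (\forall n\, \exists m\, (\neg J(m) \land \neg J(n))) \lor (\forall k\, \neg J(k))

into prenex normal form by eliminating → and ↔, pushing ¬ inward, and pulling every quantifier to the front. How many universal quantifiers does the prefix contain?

First replace A → B with ¬A ∨ B.
  \neg (\exists r\, \forall p\, (\neg \neg J(p) \lor J(r))) \lor \neg (\forall n\, \exists m\, (\neg J(m) \land \neg J(n))) \lor (\forall k\, \neg J(k))
Move each ¬ inward, flipping quantifiers it crosses:
  (\forall r\, \exists p\, (\neg J(p) \land \neg J(r))) \lor (\exists n\, \forall m\, (J(m) \lor J(n))) \lor (\forall k\, \neg J(k))
All bound variables are already distinct, so no renaming is needed.
Pull the quantifiers to the front (each side's bound variable is not free in the other side):
  \forall r\, \exists p\, \exists n\, \forall m\, \forall k\, (\neg J(p) \land \neg J(r) \lor J(m) \lor J(n) \lor \neg J(k))
The prefix is \forall r \exists p \exists n \forall m \forall k: 3 universal, 2 existential.

3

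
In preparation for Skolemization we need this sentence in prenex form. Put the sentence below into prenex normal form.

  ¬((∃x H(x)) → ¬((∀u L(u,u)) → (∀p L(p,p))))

∃x ∃u ∀p (H(x) ∧ (¬L(u,u) ∨ L(p,p)))

Eliminate → and ↔ using ¬ and ∨.
  ¬(¬(∃x H(x)) ∨ ¬(¬(∀u L(u,u)) ∨ (∀p L(p,p))))
Push ¬ through the quantifiers and connectives to reach negation normal form:
  (∃x H(x)) ∧ ((∃u ¬L(u,u)) ∨ (∀p L(p,p)))
Extract every quantifier outward, since the variables are now distinct and don't occur free across branches:
  ∃x ∃u ∀p (H(x) ∧ (¬L(u,u) ∨ L(p,p)))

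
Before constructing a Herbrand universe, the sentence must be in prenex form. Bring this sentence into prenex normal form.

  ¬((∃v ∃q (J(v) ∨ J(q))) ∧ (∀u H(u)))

Move each ¬ inward, flipping quantifiers it crosses:
  (∀v ∀q (¬J(v) ∧ ¬J(q))) ∨ (∃u ¬H(u))
Pull the quantifiers to the front (each side's bound variable is not free in the other side):
  ∀v ∀q ∃u (¬J(v) ∧ ¬J(q) ∨ ¬H(u))

∀v ∀q ∃u (¬J(v) ∧ ¬J(q) ∨ ¬H(u))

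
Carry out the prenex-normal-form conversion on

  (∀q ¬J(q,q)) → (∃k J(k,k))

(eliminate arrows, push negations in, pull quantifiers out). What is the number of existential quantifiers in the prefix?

Rewrite implications/biconditionals: A → B as ¬A ∨ B.
  ¬(∀q ¬J(q,q)) ∨ (∃k J(k,k))
Drive negations inward (¬∀x A ≡ ∃x ¬A, ¬∃x A ≡ ∀x ¬A, De Morgan for ∧/∨):
  (∃q J(q,q)) ∨ (∃k J(k,k))
All bound variables are already distinct, so no renaming is needed.
Pull the quantifiers to the front (each side's bound variable is not free in the other side):
  ∃q ∃k (J(q,q) ∨ J(k,k))
The prefix is ∃q ∃k: 0 universal, 2 existential.

2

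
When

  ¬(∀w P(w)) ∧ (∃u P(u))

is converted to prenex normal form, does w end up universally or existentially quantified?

existential

Drive negations inward (¬∀x A ≡ ∃x ¬A, ¬∃x A ≡ ∀x ¬A, De Morgan for ∧/∨):
  (∃w ¬P(w)) ∧ (∃u P(u))
Extract every quantifier outward, since the variables are now distinct and don't occur free across branches:
  ∃w ∃u (¬P(w) ∧ P(u))
The quantifier ∀w sits under an odd number of negations, so it flips to ∃w.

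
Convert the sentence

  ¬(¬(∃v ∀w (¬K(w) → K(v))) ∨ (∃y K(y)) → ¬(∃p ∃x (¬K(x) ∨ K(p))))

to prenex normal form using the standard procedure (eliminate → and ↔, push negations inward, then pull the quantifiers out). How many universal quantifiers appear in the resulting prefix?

Rewrite implications/biconditionals: A → B as ¬A ∨ B.
  ¬(¬(¬(∃v ∀w (¬¬K(w) ∨ K(v))) ∨ (∃y K(y))) ∨ ¬(∃p ∃x (¬K(x) ∨ K(p))))
Move each ¬ inward, flipping quantifiers it crosses:
  ((∀v ∃w (¬K(w) ∧ ¬K(v))) ∨ (∃y K(y))) ∧ (∃p ∃x (¬K(x) ∨ K(p)))
All bound variables are already distinct, so no renaming is needed.
Finally move all quantifiers to the prefix:
  ∀v ∃w ∃y ∃p ∃x ((¬K(w) ∧ ¬K(v) ∨ K(y)) ∧ (¬K(x) ∨ K(p)))
The prefix is ∀v ∃w ∃y ∃p ∃x: 1 universal, 4 existential.

1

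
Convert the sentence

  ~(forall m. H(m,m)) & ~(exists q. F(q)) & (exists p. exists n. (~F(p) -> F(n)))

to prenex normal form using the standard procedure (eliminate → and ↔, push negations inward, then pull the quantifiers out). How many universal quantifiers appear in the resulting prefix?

1

First replace A → B with ¬A ∨ B.
  ~(forall m. H(m,m)) & ~(exists q. F(q)) & (exists p. exists n. (~~F(p) | F(n)))
Push ¬ through the quantifiers and connectives to reach negation normal form:
  (exists m. ~H(m,m)) & (forall q. ~F(q)) & (exists p. exists n. (F(p) | F(n)))
All bound variables are already distinct, so no renaming is needed.
Extract every quantifier outward, since the variables are now distinct and don't occur free across branches:
  exists m. forall q. exists p. exists n. (~H(m,m) & ~F(q) & (F(p) | F(n)))
The prefix is exists m forall q exists p exists n: 1 universal, 3 existential.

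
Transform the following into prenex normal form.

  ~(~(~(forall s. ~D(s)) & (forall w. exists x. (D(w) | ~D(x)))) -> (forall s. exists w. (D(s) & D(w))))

forall s. exists w. forall x. exists b. forall p. ((~D(s) | ~D(w) & D(x)) & (~D(b) | ~D(p)))

Rewrite implications/biconditionals: A → B as ¬A ∨ B.
  ~(~~(~(forall s. ~D(s)) & (forall w. exists x. (D(w) | ~D(x)))) | (forall s. exists w. (D(s) & D(w))))
Drive negations inward (¬∀x A ≡ ∃x ¬A, ¬∃x A ≡ ∀x ¬A, De Morgan for ∧/∨):
  ((forall s. ~D(s)) | (exists w. forall x. (~D(w) & D(x)))) & (exists s. forall w. (~D(s) | ~D(w)))
Give each quantifier a distinct variable: s↦b, w↦p.
  ((forall s. ~D(s)) | (exists w. forall x. (~D(w) & D(x)))) & (exists b. forall p. (~D(b) | ~D(p)))
Finally move all quantifiers to the prefix:
  forall s. exists w. forall x. exists b. forall p. ((~D(s) | ~D(w) & D(x)) & (~D(b) | ~D(p)))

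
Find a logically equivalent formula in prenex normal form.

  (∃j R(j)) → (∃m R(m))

∀j ∃m (¬R(j) ∨ R(m))

Rewrite implications/biconditionals: A → B as ¬A ∨ B.
  ¬(∃j R(j)) ∨ (∃m R(m))
Push ¬ through the quantifiers and connectives to reach negation normal form:
  (∀j ¬R(j)) ∨ (∃m R(m))
All bound variables are already distinct, so no renaming is needed.
Finally move all quantifiers to the prefix:
  ∀j ∃m (¬R(j) ∨ R(m))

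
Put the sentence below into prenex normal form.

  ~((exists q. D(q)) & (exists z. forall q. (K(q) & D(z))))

Push ¬ through the quantifiers and connectives to reach negation normal form:
  (forall q. ~D(q)) | (forall z. exists q. (~K(q) | ~D(z)))
Give each quantifier a distinct variable: q↦v.
  (forall q. ~D(q)) | (forall z. exists v. (~K(v) | ~D(z)))
Pull the quantifiers to the front (each side's bound variable is not free in the other side):
  forall q. forall z. exists v. (~D(q) | ~K(v) | ~D(z))

forall q. forall z. exists v. (~D(q) | ~K(v) | ~D(z))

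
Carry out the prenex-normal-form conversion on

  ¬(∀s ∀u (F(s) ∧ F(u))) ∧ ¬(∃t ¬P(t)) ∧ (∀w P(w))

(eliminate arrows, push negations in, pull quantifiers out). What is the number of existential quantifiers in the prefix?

Drive negations inward (¬∀x A ≡ ∃x ¬A, ¬∃x A ≡ ∀x ¬A, De Morgan for ∧/∨):
  (∃s ∃u (¬F(s) ∨ ¬F(u))) ∧ (∀t P(t)) ∧ (∀w P(w))
All bound variables are already distinct, so no renaming is needed.
Extract every quantifier outward, since the variables are now distinct and don't occur free across branches:
  ∃s ∃u ∀t ∀w ((¬F(s) ∨ ¬F(u)) ∧ P(t) ∧ P(w))
The prefix is ∃s ∃u ∀t ∀w: 2 universal, 2 existential.

2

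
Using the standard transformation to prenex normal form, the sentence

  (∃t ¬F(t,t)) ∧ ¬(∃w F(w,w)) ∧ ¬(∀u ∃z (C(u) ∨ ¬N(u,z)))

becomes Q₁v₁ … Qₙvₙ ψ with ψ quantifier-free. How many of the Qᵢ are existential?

Drive negations inward (¬∀x A ≡ ∃x ¬A, ¬∃x A ≡ ∀x ¬A, De Morgan for ∧/∨):
  (∃t ¬F(t,t)) ∧ (∀w ¬F(w,w)) ∧ (∃u ∀z (¬C(u) ∧ N(u,z)))
All bound variables are already distinct, so no renaming is needed.
Extract every quantifier outward, since the variables are now distinct and don't occur free across branches:
  ∃t ∀w ∃u ∀z (¬F(t,t) ∧ ¬F(w,w) ∧ ¬C(u) ∧ N(u,z))
The prefix is ∃t ∀w ∃u ∀z: 2 universal, 2 existential.

2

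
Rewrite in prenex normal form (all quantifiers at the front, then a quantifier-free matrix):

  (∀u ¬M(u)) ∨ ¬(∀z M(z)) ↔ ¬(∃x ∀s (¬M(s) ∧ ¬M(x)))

∃u ∀z ∀x ∃s ∃a ∀w1 ∀p ∃v ((M(u) ∧ M(z) ∨ M(s) ∨ M(x)) ∧ (¬M(w1) ∧ ¬M(a) ∨ ¬M(p) ∨ ¬M(v)))

Rewrite implications/biconditionals: A → B as ¬A ∨ B; A ↔ B as (¬A ∨ B) ∧ (¬B ∨ A).
  (¬((∀u ¬M(u)) ∨ ¬(∀z M(z))) ∨ ¬(∃x ∀s (¬M(s) ∧ ¬M(x)))) ∧ (¬¬(∃x ∀s (¬M(s) ∧ ¬M(x))) ∨ (∀u ¬M(u)) ∨ ¬(∀z M(z)))
Drive negations inward (¬∀x A ≡ ∃x ¬A, ¬∃x A ≡ ∀x ¬A, De Morgan for ∧/∨):
  ((∃u M(u)) ∧ (∀z M(z)) ∨ (∀x ∃s (M(s) ∨ M(x)))) ∧ ((∃x ∀s (¬M(s) ∧ ¬M(x))) ∨ (∀u ¬M(u)) ∨ (∃z ¬M(z)))
Rename bound variables to avoid capture: x↦a, s↦w1, u↦p, z↦v.
  ((∃u M(u)) ∧ (∀z M(z)) ∨ (∀x ∃s (M(s) ∨ M(x)))) ∧ ((∃a ∀w1 (¬M(w1) ∧ ¬M(a))) ∨ (∀p ¬M(p)) ∨ (∃v ¬M(v)))
Extract every quantifier outward, since the variables are now distinct and don't occur free across branches:
  ∃u ∀z ∀x ∃s ∃a ∀w1 ∀p ∃v ((M(u) ∧ M(z) ∨ M(s) ∨ M(x)) ∧ (¬M(w1) ∧ ¬M(a) ∨ ¬M(p) ∨ ¬M(v)))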